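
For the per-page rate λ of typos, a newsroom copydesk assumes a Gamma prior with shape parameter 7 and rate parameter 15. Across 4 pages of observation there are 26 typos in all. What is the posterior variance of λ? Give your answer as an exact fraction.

Total count 26 over total exposure 4 pages.
The Gamma prior is conjugate for the Poisson rate, so λ | data ~ Gamma(7+26, 15+4) = Gamma(33, 19).
Posterior variance = α'/β'² = 33/361.

33/361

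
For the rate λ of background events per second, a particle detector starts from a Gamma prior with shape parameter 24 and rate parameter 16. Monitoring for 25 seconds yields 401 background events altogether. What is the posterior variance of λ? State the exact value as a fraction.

Total count 401 over total exposure 25 seconds.
The Gamma prior is conjugate for the Poisson rate, so λ | data ~ Gamma(24+401, 16+25) = Gamma(425, 41).
Posterior variance = α'/β'² = 425/1681.

425/1681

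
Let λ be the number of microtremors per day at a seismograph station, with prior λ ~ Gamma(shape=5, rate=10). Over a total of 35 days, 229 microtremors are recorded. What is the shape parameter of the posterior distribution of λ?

234

Total count 229 over total exposure 35 days.
The Gamma prior is conjugate for the Poisson rate, so λ | data ~ Gamma(5+229, 10+35) = Gamma(234, 45).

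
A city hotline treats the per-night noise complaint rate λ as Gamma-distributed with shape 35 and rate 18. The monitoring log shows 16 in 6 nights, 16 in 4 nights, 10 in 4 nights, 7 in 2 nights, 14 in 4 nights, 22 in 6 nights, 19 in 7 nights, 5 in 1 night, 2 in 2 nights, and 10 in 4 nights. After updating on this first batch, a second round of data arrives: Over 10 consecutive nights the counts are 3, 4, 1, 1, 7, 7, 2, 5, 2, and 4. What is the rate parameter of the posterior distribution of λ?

Total count: 16 + 16 + 10 + 7 + 14 + 22 + 19 + 5 + 2 + 10 = 121.
Total exposure: 6 + 4 + 4 + 2 + 4 + 6 + 7 + 1 + 2 + 4 = 40 nights.
After the first batch: Gamma(35 + 121, 18 + 40) = Gamma(156, 58).
Total count: 3 + 4 + 1 + 1 + 7 + 7 + 2 + 5 + 2 + 4 = 36.
Total exposure: 10 nights.
After the second batch: Gamma(156 + 36, 58 + 10) = Gamma(192, 68).

68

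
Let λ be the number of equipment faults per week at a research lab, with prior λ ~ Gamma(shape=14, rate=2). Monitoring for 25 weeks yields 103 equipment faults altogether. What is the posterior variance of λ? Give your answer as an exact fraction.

13/81

Total count 103 over total exposure 25 weeks.
The Gamma prior is conjugate for the Poisson rate, so λ | data ~ Gamma(14+103, 2+25) = Gamma(117, 27).
Posterior variance = α'/β'² = 117/729 = 13/81.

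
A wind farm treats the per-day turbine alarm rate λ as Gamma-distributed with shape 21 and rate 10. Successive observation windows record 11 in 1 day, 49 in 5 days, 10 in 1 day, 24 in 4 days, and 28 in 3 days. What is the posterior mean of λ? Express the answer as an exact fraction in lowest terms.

143/24

Total count: 11 + 49 + 10 + 24 + 28 = 122.
Total exposure: 1 + 5 + 1 + 4 + 3 = 14 days.
The Gamma prior is conjugate for the Poisson rate, so λ | data ~ Gamma(21+122, 10+14) = Gamma(143, 24).
Posterior mean = α'/β' = 143/24.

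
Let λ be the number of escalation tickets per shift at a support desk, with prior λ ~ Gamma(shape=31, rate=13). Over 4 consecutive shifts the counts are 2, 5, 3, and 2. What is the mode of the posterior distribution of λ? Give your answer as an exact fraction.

Total count: 2 + 5 + 3 + 2 = 12.
Total exposure: 4 shifts.
The Gamma prior is conjugate for the Poisson rate, so λ | data ~ Gamma(31+12, 13+4) = Gamma(43, 17).
Posterior mode = (α'−1)/β' = 42/17.

42/17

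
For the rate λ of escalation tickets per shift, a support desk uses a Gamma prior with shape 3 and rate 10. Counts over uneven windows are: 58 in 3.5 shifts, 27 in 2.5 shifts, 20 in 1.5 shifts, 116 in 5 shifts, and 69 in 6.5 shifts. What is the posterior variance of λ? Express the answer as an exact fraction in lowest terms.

293/841

Total count: 58 + 27 + 20 + 116 + 69 = 290.
Total exposure: 3.5 + 2.5 + 1.5 + 5 + 6.5 = 19 shifts.
Conjugate update: add total count to the shape and total exposure to the rate, giving Gamma(293, 29).
Posterior variance = α'/β'² = 293/841.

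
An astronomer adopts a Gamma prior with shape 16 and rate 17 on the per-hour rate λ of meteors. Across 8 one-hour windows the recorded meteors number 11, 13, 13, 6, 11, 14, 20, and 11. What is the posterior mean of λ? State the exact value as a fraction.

Total count: 11 + 13 + 13 + 6 + 11 + 14 + 20 + 11 = 99.
Total exposure: 8 hours.
Posterior: α' = 16 + 99 = 115, β' = 17 + 8 = 25.
Posterior mean = α'/β' = 115/25 = 23/5.

23/5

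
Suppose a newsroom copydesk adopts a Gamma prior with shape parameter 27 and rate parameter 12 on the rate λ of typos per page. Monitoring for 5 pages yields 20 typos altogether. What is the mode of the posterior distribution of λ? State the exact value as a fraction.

46/17

Total count 20 over total exposure 5 pages.
Posterior: α' = 27 + 20 = 47, β' = 12 + 5 = 17.
Posterior mode = (α'−1)/β' = 46/17.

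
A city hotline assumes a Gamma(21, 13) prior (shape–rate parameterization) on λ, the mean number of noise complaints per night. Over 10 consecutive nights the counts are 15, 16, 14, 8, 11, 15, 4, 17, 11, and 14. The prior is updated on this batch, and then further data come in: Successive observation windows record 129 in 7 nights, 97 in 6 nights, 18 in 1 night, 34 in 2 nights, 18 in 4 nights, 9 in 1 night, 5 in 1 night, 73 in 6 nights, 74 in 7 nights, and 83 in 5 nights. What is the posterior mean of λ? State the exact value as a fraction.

Total count: 15 + 16 + 14 + 8 + 11 + 15 + 4 + 17 + 11 + 14 = 125.
Total exposure: 10 nights.
After the first batch: Gamma(21 + 125, 13 + 10) = Gamma(146, 23).
Total count: 129 + 97 + 18 + 34 + 18 + 9 + 5 + 73 + 74 + 83 = 540.
Total exposure: 7 + 6 + 1 + 2 + 4 + 1 + 1 + 6 + 7 + 5 = 40 nights.
After the second batch: Gamma(146 + 540, 23 + 40) = Gamma(686, 63).
Posterior mean = α'/β' = 686/63 = 98/9.

98/9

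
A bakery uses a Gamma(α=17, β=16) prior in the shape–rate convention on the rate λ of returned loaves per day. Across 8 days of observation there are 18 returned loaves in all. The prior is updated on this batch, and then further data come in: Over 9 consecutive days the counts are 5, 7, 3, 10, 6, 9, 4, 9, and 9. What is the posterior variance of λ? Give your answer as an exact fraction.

97/1089

Total count 18 over total exposure 8 days.
After the first batch: Gamma(17 + 18, 16 + 8) = Gamma(35, 24).
Total count: 5 + 7 + 3 + 10 + 6 + 9 + 4 + 9 + 9 = 62.
Total exposure: 9 days.
After the second batch: Gamma(35 + 62, 24 + 9) = Gamma(97, 33).
Posterior variance = α'/β'² = 97/1089.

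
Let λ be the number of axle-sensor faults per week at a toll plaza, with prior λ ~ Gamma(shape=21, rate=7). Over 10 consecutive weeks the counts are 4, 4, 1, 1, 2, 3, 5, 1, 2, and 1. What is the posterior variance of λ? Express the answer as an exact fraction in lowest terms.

Total count: 4 + 4 + 1 + 1 + 2 + 3 + 5 + 1 + 2 + 1 = 24.
Total exposure: 10 weeks.
Posterior: α' = 21 + 24 = 45, β' = 7 + 10 = 17.
Posterior variance = α'/β'² = 45/289.

45/289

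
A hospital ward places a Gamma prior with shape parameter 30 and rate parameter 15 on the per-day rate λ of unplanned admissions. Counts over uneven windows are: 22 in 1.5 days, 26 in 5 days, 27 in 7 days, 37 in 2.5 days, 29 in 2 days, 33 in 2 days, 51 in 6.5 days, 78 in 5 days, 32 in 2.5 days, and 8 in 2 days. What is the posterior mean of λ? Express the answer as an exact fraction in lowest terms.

Total count: 22 + 26 + 27 + 37 + 29 + 33 + 51 + 78 + 32 + 8 = 343.
Total exposure: 1.5 + 5 + 7 + 2.5 + 2 + 2 + 6.5 + 5 + 2.5 + 2 = 36 days.
The Gamma prior is conjugate for the Poisson rate, so λ | data ~ Gamma(30+343, 15+36) = Gamma(373, 51).
Posterior mean = α'/β' = 373/51.

373/51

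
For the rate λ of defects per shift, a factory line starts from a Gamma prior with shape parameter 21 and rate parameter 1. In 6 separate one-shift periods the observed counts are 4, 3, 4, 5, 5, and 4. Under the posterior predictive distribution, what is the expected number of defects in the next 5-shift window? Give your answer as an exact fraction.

230/7

Total count: 4 + 3 + 4 + 5 + 5 + 4 = 25.
Total exposure: 6 shifts.
Gamma(α, β) with Poisson data over total exposure Σt gives posterior Gamma(α+Σx, β+Σt) = Gamma(46, 7).
Predictive mean over a 5-shift window = T·E[λ|data] = 5·46/7 = 230/7.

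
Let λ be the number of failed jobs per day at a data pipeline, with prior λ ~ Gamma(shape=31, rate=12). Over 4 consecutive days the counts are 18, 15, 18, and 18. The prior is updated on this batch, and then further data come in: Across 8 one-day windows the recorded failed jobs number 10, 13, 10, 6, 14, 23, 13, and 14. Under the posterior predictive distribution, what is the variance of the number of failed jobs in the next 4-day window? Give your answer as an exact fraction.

1421/36

Total count: 18 + 15 + 18 + 18 = 69.
Total exposure: 4 days.
After the first batch: Gamma(31 + 69, 12 + 4) = Gamma(100, 16).
Total count: 10 + 13 + 10 + 6 + 14 + 23 + 13 + 14 = 103.
Total exposure: 8 days.
After the second batch: Gamma(100 + 103, 16 + 8) = Gamma(203, 24).
The posterior predictive for a window of length T is Negative Binomial with variance T·α'·(β'+T)/β'² = 4·203·28/576 = 1421/36.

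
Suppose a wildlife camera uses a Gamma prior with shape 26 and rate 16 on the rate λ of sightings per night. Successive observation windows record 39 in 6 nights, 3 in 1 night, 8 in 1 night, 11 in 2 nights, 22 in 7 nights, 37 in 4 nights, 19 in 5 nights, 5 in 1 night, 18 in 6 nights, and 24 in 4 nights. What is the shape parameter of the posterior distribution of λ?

Total count: 39 + 3 + 8 + 11 + 22 + 37 + 19 + 5 + 18 + 24 = 186.
Total exposure: 6 + 1 + 1 + 2 + 7 + 4 + 5 + 1 + 6 + 4 = 37 nights.
Gamma(α, β) with Poisson data over total exposure Σt gives posterior Gamma(α+Σx, β+Σt) = Gamma(212, 53).

212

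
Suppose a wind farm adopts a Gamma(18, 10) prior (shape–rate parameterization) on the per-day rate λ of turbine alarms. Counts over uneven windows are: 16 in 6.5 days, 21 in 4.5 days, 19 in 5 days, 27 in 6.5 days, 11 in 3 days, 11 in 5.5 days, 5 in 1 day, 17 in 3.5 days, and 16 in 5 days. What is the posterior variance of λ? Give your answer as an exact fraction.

Total count: 16 + 21 + 19 + 27 + 11 + 11 + 5 + 17 + 16 = 143.
Total exposure: 6.5 + 4.5 + 5 + 6.5 + 3 + 5.5 + 1 + 3.5 + 5 = 40.5 days.
The Gamma prior is conjugate for the Poisson rate, so λ | data ~ Gamma(18+143, 10+40.5) = Gamma(161, 101/2).
Posterior variance = α'/β'² = 161/(10201/4) = 644/10201.

644/10201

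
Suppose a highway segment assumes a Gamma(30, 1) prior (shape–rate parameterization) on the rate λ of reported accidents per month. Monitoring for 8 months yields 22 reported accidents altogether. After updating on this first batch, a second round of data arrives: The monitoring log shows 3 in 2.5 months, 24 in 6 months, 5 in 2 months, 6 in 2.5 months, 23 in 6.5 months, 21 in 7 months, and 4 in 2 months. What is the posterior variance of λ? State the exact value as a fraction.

184/1875

Total count 22 over total exposure 8 months.
After the first batch: Gamma(30 + 22, 1 + 8) = Gamma(52, 9).
Total count: 3 + 24 + 5 + 6 + 23 + 21 + 4 = 86.
Total exposure: 2.5 + 6 + 2 + 2.5 + 6.5 + 7 + 2 = 28.5 months.
After the second batch: Gamma(52 + 86, 9 + 28.5) = Gamma(138, 75/2).
Posterior variance = α'/β'² = 138/(5625/4) = 184/1875.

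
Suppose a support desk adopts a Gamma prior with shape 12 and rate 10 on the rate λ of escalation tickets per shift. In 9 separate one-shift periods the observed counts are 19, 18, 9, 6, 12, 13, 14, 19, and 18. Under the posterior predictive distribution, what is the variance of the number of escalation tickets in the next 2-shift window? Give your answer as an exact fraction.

Total count: 19 + 18 + 9 + 6 + 12 + 13 + 14 + 19 + 18 = 128.
Total exposure: 9 shifts.
Posterior: α' = 12 + 128 = 140, β' = 10 + 9 = 19.
The posterior predictive for a window of length T is Negative Binomial with variance T·α'·(β'+T)/β'² = 2·140·21/361 = 5880/361.

5880/361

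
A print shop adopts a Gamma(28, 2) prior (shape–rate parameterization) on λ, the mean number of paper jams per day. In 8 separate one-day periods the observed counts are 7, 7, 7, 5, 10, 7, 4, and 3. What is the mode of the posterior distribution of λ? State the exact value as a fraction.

Total count: 7 + 7 + 7 + 5 + 10 + 7 + 4 + 3 = 50.
Total exposure: 8 days.
Gamma(α, β) with Poisson data over total exposure Σt gives posterior Gamma(α+Σx, β+Σt) = Gamma(78, 10).
Posterior mode = (α'−1)/β' = 77/10.

77/10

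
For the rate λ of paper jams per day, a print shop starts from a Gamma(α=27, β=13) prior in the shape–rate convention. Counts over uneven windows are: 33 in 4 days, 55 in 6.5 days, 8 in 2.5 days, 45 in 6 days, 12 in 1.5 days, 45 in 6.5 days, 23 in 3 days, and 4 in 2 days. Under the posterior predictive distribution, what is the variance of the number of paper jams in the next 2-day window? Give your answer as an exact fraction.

2632/225

Total count: 33 + 55 + 8 + 45 + 12 + 45 + 23 + 4 = 225.
Total exposure: 4 + 6.5 + 2.5 + 6 + 1.5 + 6.5 + 3 + 2 = 32 days.
By Gamma–Poisson conjugacy, the posterior is Gamma(α + Σx, β + Σt) = Gamma(27 + 225, 13 + 32) = Gamma(252, 45).
The posterior predictive for a window of length T is Negative Binomial with variance T·α'·(β'+T)/β'² = 2·252·47/2025 = 2632/225.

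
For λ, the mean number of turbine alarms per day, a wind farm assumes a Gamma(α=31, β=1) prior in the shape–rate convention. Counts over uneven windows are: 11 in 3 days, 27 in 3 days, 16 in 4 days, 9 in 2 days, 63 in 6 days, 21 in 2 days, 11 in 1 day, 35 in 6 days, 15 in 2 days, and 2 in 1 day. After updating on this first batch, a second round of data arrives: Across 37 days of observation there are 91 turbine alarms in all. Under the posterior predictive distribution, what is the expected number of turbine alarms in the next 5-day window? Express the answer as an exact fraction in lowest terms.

415/17

Total count: 11 + 27 + 16 + 9 + 63 + 21 + 11 + 35 + 15 + 2 = 210.
Total exposure: 3 + 3 + 4 + 2 + 6 + 2 + 1 + 6 + 2 + 1 = 30 days.
After the first batch: Gamma(31 + 210, 1 + 30) = Gamma(241, 31).
Total count 91 over total exposure 37 days.
After the second batch: Gamma(241 + 91, 31 + 37) = Gamma(332, 68).
Predictive mean over a 5-day window = T·E[λ|data] = 5·332/68 = 415/17.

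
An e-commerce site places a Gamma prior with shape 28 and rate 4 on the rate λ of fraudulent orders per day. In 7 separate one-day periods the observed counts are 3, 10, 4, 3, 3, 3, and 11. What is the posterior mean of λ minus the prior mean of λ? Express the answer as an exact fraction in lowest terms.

Total count: 3 + 10 + 4 + 3 + 3 + 3 + 11 = 37.
Total exposure: 7 days.
Posterior: α' = 28 + 37 = 65, β' = 4 + 7 = 11.
Posterior mean = 65/11 = 65/11; prior mean = 28/4 = 7. Difference = 65/11 − 7 = -12/11.

-12/11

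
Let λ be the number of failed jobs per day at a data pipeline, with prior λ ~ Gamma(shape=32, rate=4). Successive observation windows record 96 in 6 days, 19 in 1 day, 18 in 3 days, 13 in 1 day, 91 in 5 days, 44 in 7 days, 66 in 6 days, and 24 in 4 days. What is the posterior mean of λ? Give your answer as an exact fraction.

Total count: 96 + 19 + 18 + 13 + 91 + 44 + 66 + 24 = 371.
Total exposure: 6 + 1 + 3 + 1 + 5 + 7 + 6 + 4 = 33 days.
The Gamma prior is conjugate for the Poisson rate, so λ | data ~ Gamma(32+371, 4+33) = Gamma(403, 37).
Posterior mean = α'/β' = 403/37.

403/37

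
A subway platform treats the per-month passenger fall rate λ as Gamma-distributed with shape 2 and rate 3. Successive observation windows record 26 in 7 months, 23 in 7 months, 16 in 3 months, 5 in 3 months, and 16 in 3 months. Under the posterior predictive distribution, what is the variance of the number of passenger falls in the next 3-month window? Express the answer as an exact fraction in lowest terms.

Total count: 26 + 23 + 16 + 5 + 16 = 86.
Total exposure: 7 + 7 + 3 + 3 + 3 = 23 months.
Gamma(α, β) with Poisson data over total exposure Σt gives posterior Gamma(α+Σx, β+Σt) = Gamma(88, 26).
The posterior predictive for a window of length T is Negative Binomial with variance T·α'·(β'+T)/β'² = 3·88·29/676 = 1914/169.

1914/169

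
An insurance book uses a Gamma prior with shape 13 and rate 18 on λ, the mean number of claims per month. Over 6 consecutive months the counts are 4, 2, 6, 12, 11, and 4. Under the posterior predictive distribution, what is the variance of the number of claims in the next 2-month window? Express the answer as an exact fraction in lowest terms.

Total count: 4 + 2 + 6 + 12 + 11 + 4 = 39.
Total exposure: 6 months.
By Gamma–Poisson conjugacy, the posterior is Gamma(α + Σx, β + Σt) = Gamma(13 + 39, 18 + 6) = Gamma(52, 24).
The posterior predictive for a window of length T is Negative Binomial with variance T·α'·(β'+T)/β'² = 2·52·26/576 = 169/36.

169/36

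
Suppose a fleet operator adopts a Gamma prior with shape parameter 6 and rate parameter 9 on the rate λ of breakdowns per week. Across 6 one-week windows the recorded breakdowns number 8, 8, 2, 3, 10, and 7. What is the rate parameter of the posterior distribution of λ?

Total count: 8 + 8 + 2 + 3 + 10 + 7 = 38.
Total exposure: 6 weeks.
Conjugate update: add total count to the shape and total exposure to the rate, giving Gamma(44, 15).

15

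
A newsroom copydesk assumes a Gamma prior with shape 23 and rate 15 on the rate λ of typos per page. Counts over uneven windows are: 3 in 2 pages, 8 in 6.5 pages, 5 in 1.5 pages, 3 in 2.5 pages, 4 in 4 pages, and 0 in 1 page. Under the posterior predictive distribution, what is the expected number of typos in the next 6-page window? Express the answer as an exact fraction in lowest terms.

Total count: 3 + 8 + 5 + 3 + 4 + 0 = 23.
Total exposure: 2 + 6.5 + 1.5 + 2.5 + 4 + 1 = 17.5 pages.
Conjugate update: add total count to the shape and total exposure to the rate, giving Gamma(46, 65/2).
Predictive mean over a 6-page window = T·E[λ|data] = 6·46/(65/2) = 552/65.

552/65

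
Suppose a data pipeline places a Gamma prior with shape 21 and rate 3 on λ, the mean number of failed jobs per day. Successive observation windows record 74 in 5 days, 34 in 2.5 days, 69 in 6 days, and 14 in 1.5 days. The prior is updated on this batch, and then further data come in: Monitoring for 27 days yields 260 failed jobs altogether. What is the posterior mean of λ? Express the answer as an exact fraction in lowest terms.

Total count: 74 + 34 + 69 + 14 = 191.
Total exposure: 5 + 2.5 + 6 + 1.5 = 15 days.
After the first batch: Gamma(21 + 191, 3 + 15) = Gamma(212, 18).
Total count 260 over total exposure 27 days.
After the second batch: Gamma(212 + 260, 18 + 27) = Gamma(472, 45).
Posterior mean = α'/β' = 472/45.

472/45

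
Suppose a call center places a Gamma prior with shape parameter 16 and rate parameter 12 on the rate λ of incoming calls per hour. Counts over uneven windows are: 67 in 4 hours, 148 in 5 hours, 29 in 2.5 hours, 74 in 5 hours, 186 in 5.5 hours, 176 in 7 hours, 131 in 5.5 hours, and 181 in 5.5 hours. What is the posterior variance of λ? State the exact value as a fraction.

Total count: 67 + 148 + 29 + 74 + 186 + 176 + 131 + 181 = 992.
Total exposure: 4 + 5 + 2.5 + 5 + 5.5 + 7 + 5.5 + 5.5 = 40 hours.
Gamma(α, β) with Poisson data over total exposure Σt gives posterior Gamma(α+Σx, β+Σt) = Gamma(1008, 52).
Posterior variance = α'/β'² = 1008/2704 = 63/169.

63/169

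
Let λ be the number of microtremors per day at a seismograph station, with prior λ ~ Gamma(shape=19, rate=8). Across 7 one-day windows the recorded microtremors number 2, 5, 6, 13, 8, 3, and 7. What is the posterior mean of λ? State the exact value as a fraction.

Total count: 2 + 5 + 6 + 13 + 8 + 3 + 7 = 44.
Total exposure: 7 days.
The Gamma prior is conjugate for the Poisson rate, so λ | data ~ Gamma(19+44, 8+7) = Gamma(63, 15).
Posterior mean = α'/β' = 63/15 = 21/5.

21/5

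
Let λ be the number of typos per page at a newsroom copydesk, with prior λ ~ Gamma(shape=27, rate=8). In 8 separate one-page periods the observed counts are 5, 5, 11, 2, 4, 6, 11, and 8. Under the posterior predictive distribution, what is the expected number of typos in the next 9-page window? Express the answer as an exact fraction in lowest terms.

Total count: 5 + 5 + 11 + 2 + 4 + 6 + 11 + 8 = 52.
Total exposure: 8 pages.
Gamma(α, β) with Poisson data over total exposure Σt gives posterior Gamma(α+Σx, β+Σt) = Gamma(79, 16).
Predictive mean over a 9-page window = T·E[λ|data] = 9·79/16 = 711/16.

711/16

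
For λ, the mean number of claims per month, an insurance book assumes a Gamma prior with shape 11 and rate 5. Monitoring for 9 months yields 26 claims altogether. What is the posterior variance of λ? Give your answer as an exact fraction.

37/196

Total count 26 over total exposure 9 months.
The Gamma prior is conjugate for the Poisson rate, so λ | data ~ Gamma(11+26, 5+9) = Gamma(37, 14).
Posterior variance = α'/β'² = 37/196.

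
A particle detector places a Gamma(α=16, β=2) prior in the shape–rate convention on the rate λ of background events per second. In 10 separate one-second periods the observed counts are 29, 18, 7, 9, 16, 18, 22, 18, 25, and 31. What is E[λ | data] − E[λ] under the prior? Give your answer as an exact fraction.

Total count: 29 + 18 + 7 + 9 + 16 + 18 + 22 + 18 + 25 + 31 = 193.
Total exposure: 10 seconds.
Posterior: α' = 16 + 193 = 209, β' = 2 + 10 = 12.
Posterior mean = 209/12 = 209/12; prior mean = 16/2 = 8. Difference = 209/12 − 8 = 113/12.

113/12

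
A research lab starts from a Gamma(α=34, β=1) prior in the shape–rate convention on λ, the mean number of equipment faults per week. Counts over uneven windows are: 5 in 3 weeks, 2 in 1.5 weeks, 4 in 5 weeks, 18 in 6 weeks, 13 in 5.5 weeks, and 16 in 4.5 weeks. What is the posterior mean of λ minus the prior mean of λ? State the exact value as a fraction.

-1618/53

Total count: 5 + 2 + 4 + 18 + 13 + 16 = 58.
Total exposure: 3 + 1.5 + 5 + 6 + 5.5 + 4.5 = 25.5 weeks.
Posterior: α' = 34 + 58 = 92, β' = 1 + 25.5 = 53/2.
Posterior mean = 92/(53/2) = 184/53; prior mean = 34/1 = 34. Difference = 184/53 − 34 = -1618/53.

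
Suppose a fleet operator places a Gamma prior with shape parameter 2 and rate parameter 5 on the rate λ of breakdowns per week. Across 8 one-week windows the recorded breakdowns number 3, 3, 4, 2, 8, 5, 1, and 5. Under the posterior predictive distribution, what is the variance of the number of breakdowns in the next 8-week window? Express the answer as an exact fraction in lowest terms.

Total count: 3 + 3 + 4 + 2 + 8 + 5 + 1 + 5 = 31.
Total exposure: 8 weeks.
By Gamma–Poisson conjugacy, the posterior is Gamma(α + Σx, β + Σt) = Gamma(2 + 31, 5 + 8) = Gamma(33, 13).
The posterior predictive for a window of length T is Negative Binomial with variance T·α'·(β'+T)/β'² = 8·33·21/169 = 5544/169.

5544/169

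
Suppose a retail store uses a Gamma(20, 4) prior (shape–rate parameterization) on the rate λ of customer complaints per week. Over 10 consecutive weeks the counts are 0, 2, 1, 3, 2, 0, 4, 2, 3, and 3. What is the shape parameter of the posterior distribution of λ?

40

Total count: 0 + 2 + 1 + 3 + 2 + 0 + 4 + 2 + 3 + 3 = 20.
Total exposure: 10 weeks.
Gamma(α, β) with Poisson data over total exposure Σt gives posterior Gamma(α+Σx, β+Σt) = Gamma(40, 14).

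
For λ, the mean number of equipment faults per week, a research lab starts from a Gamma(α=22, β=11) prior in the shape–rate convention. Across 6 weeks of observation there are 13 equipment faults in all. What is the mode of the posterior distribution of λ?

Total count 13 over total exposure 6 weeks.
By Gamma–Poisson conjugacy, the posterior is Gamma(α + Σx, β + Σt) = Gamma(22 + 13, 11 + 6) = Gamma(35, 17).
Posterior mode = (α'−1)/β' = 34/17 = 2.

2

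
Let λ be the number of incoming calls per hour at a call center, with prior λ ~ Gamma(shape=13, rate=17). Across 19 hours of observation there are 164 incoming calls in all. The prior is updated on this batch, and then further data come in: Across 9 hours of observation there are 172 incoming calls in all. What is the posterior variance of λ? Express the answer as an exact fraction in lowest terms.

349/2025

Total count 164 over total exposure 19 hours.
After the first batch: Gamma(13 + 164, 17 + 19) = Gamma(177, 36).
Total count 172 over total exposure 9 hours.
After the second batch: Gamma(177 + 172, 36 + 9) = Gamma(349, 45).
Posterior variance = α'/β'² = 349/2025.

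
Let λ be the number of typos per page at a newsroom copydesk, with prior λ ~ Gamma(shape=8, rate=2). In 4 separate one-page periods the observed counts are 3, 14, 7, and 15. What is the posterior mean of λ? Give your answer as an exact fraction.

47/6

Total count: 3 + 14 + 7 + 15 = 39.
Total exposure: 4 pages.
By Gamma–Poisson conjugacy, the posterior is Gamma(α + Σx, β + Σt) = Gamma(8 + 39, 2 + 4) = Gamma(47, 6).
Posterior mean = α'/β' = 47/6.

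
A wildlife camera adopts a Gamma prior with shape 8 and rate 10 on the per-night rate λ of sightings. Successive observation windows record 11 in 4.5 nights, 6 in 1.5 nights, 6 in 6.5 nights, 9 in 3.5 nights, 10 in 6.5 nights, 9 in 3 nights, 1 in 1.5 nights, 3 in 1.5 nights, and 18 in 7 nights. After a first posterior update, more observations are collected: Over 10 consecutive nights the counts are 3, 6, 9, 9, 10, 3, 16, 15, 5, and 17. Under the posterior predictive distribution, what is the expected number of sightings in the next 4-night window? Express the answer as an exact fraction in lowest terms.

Total count: 11 + 6 + 6 + 9 + 10 + 9 + 1 + 3 + 18 = 73.
Total exposure: 4.5 + 1.5 + 6.5 + 3.5 + 6.5 + 3 + 1.5 + 1.5 + 7 = 35.5 nights.
After the first batch: Gamma(8 + 73, 10 + 35.5) = Gamma(81, 91/2).
Total count: 3 + 6 + 9 + 9 + 10 + 3 + 16 + 15 + 5 + 17 = 93.
Total exposure: 10 nights.
After the second batch: Gamma(81 + 93, 91/2 + 10) = Gamma(174, 111/2).
Predictive mean over a 4-night window = T·E[λ|data] = 4·174/(111/2) = 464/37.

464/37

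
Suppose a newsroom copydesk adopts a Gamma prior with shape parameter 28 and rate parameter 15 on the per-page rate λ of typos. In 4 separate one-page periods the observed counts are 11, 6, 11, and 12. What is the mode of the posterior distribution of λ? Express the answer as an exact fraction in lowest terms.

Total count: 11 + 6 + 11 + 12 = 40.
Total exposure: 4 pages.
Gamma(α, β) with Poisson data over total exposure Σt gives posterior Gamma(α+Σx, β+Σt) = Gamma(68, 19).
Posterior mode = (α'−1)/β' = 67/19.

67/19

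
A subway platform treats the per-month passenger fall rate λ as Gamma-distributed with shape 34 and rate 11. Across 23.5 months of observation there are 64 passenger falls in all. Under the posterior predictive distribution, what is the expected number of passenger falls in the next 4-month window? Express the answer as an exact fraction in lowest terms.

Total count 64 over total exposure 23.5 months.
By Gamma–Poisson conjugacy, the posterior is Gamma(α + Σx, β + Σt) = Gamma(34 + 64, 11 + 23.5) = Gamma(98, 69/2).
Predictive mean over a 4-month window = T·E[λ|data] = 4·98/(69/2) = 784/69.

784/69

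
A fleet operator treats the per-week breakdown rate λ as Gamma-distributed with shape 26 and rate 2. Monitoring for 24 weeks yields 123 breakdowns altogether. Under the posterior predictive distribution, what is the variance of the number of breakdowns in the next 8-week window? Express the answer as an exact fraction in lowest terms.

Total count 123 over total exposure 24 weeks.
Posterior: α' = 26 + 123 = 149, β' = 2 + 24 = 26.
The posterior predictive for a window of length T is Negative Binomial with variance T·α'·(β'+T)/β'² = 8·149·34/676 = 10132/169.

10132/169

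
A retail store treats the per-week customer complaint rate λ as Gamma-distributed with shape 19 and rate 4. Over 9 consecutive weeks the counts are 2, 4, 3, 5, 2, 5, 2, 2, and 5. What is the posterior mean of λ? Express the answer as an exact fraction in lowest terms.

49/13

Total count: 2 + 4 + 3 + 5 + 2 + 5 + 2 + 2 + 5 = 30.
Total exposure: 9 weeks.
By Gamma–Poisson conjugacy, the posterior is Gamma(α + Σx, β + Σt) = Gamma(19 + 30, 4 + 9) = Gamma(49, 13).
Posterior mean = α'/β' = 49/13.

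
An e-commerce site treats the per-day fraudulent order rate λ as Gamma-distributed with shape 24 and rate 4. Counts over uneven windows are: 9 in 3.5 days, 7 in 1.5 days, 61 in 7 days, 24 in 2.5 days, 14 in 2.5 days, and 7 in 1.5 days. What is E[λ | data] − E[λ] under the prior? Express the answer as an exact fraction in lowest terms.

Total count: 9 + 7 + 61 + 24 + 14 + 7 = 122.
Total exposure: 3.5 + 1.5 + 7 + 2.5 + 2.5 + 1.5 = 18.5 days.
By Gamma–Poisson conjugacy, the posterior is Gamma(α + Σx, β + Σt) = Gamma(24 + 122, 4 + 18.5) = Gamma(146, 45/2).
Posterior mean = 146/(45/2) = 292/45; prior mean = 24/4 = 6. Difference = 292/45 − 6 = 22/45.

22/45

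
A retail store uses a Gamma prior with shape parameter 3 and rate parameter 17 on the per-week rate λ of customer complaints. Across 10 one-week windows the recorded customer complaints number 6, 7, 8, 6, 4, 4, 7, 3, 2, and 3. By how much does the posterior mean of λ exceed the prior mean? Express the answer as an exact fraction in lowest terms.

Total count: 6 + 7 + 8 + 6 + 4 + 4 + 7 + 3 + 2 + 3 = 50.
Total exposure: 10 weeks.
The Gamma prior is conjugate for the Poisson rate, so λ | data ~ Gamma(3+50, 17+10) = Gamma(53, 27).
Posterior mean = 53/27 = 53/27; prior mean = 3/17 = 3/17. Difference = 53/27 − 3/17 = 820/459.

820/459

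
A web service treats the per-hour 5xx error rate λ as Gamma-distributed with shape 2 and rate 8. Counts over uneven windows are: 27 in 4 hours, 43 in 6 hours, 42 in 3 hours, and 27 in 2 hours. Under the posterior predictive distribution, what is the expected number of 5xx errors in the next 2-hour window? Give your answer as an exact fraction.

Total count: 27 + 43 + 42 + 27 = 139.
Total exposure: 4 + 6 + 3 + 2 = 15 hours.
By Gamma–Poisson conjugacy, the posterior is Gamma(α + Σx, β + Σt) = Gamma(2 + 139, 8 + 15) = Gamma(141, 23).
Predictive mean over a 2-hour window = T·E[λ|data] = 2·141/23 = 282/23.

282/23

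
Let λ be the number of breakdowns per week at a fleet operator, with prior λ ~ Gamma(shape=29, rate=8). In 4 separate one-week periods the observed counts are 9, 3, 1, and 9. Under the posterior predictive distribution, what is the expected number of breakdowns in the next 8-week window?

Total count: 9 + 3 + 1 + 9 = 22.
Total exposure: 4 weeks.
Conjugate update: add total count to the shape and total exposure to the rate, giving Gamma(51, 12).
Predictive mean over an 8-week window = T·E[λ|data] = 8·51/12 = 34.

34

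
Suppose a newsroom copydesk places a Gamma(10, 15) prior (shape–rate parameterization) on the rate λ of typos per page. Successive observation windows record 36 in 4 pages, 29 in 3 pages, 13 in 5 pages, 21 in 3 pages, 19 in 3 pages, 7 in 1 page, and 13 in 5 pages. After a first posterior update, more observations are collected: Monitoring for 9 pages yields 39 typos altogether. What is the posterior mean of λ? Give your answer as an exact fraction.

187/48

Total count: 36 + 29 + 13 + 21 + 19 + 7 + 13 = 138.
Total exposure: 4 + 3 + 5 + 3 + 3 + 1 + 5 = 24 pages.
After the first batch: Gamma(10 + 138, 15 + 24) = Gamma(148, 39).
Total count 39 over total exposure 9 pages.
After the second batch: Gamma(148 + 39, 39 + 9) = Gamma(187, 48).
Posterior mean = α'/β' = 187/48.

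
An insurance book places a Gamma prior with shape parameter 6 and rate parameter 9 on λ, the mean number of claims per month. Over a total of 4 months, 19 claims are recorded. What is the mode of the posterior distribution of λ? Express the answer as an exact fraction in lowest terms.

24/13

Total count 19 over total exposure 4 months.
By Gamma–Poisson conjugacy, the posterior is Gamma(α + Σx, β + Σt) = Gamma(6 + 19, 9 + 4) = Gamma(25, 13).
Posterior mode = (α'−1)/β' = 24/13.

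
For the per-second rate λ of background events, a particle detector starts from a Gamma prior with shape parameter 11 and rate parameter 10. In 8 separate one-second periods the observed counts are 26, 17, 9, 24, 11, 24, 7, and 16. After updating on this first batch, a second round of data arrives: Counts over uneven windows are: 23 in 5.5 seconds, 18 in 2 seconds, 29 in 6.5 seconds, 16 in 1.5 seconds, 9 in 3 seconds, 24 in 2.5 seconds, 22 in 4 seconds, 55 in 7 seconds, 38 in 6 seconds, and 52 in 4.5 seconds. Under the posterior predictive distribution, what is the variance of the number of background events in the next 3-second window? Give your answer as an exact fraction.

328422/14641

Total count: 26 + 17 + 9 + 24 + 11 + 24 + 7 + 16 = 134.
Total exposure: 8 seconds.
After the first batch: Gamma(11 + 134, 10 + 8) = Gamma(145, 18).
Total count: 23 + 18 + 29 + 16 + 9 + 24 + 22 + 55 + 38 + 52 = 286.
Total exposure: 5.5 + 2 + 6.5 + 1.5 + 3 + 2.5 + 4 + 7 + 6 + 4.5 = 42.5 seconds.
After the second batch: Gamma(145 + 286, 18 + 42.5) = Gamma(431, 121/2).
The posterior predictive for a window of length T is Negative Binomial with variance T·α'·(β'+T)/β'² = 3·431·(127/2)/(14641/4) = 328422/14641.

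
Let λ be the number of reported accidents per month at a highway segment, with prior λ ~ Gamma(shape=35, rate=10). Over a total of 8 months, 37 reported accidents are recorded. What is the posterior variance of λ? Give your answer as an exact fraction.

Total count 37 over total exposure 8 months.
By Gamma–Poisson conjugacy, the posterior is Gamma(α + Σx, β + Σt) = Gamma(35 + 37, 10 + 8) = Gamma(72, 18).
Posterior variance = α'/β'² = 72/324 = 2/9.

2/9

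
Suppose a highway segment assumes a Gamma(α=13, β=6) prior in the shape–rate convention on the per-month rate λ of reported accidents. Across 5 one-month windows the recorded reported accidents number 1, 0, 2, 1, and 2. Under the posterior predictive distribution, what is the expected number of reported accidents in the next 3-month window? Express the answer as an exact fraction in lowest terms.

57/11

Total count: 1 + 0 + 2 + 1 + 2 = 6.
Total exposure: 5 months.
Posterior: α' = 13 + 6 = 19, β' = 6 + 5 = 11.
Predictive mean over a 3-month window = T·E[λ|data] = 3·19/11 = 57/11.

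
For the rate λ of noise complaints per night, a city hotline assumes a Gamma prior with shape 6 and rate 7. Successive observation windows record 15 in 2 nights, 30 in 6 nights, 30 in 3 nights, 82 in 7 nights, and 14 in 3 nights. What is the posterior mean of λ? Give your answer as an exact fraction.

177/28

Total count: 15 + 30 + 30 + 82 + 14 = 171.
Total exposure: 2 + 6 + 3 + 7 + 3 = 21 nights.
By Gamma–Poisson conjugacy, the posterior is Gamma(α + Σx, β + Σt) = Gamma(6 + 171, 7 + 21) = Gamma(177, 28).
Posterior mean = α'/β' = 177/28.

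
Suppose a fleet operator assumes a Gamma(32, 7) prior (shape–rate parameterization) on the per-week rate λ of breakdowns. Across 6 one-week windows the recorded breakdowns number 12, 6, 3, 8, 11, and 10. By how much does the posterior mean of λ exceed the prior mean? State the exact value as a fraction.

158/91

Total count: 12 + 6 + 3 + 8 + 11 + 10 = 50.
Total exposure: 6 weeks.
Gamma(α, β) with Poisson data over total exposure Σt gives posterior Gamma(α+Σx, β+Σt) = Gamma(82, 13).
Posterior mean = 82/13 = 82/13; prior mean = 32/7 = 32/7. Difference = 82/13 − 32/7 = 158/91.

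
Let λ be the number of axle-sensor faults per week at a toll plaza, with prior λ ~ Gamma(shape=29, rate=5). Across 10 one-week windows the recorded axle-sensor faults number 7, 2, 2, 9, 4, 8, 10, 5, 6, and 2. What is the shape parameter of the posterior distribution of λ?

84

Total count: 7 + 2 + 2 + 9 + 4 + 8 + 10 + 5 + 6 + 2 = 55.
Total exposure: 10 weeks.
The Gamma prior is conjugate for the Poisson rate, so λ | data ~ Gamma(29+55, 5+10) = Gamma(84, 15).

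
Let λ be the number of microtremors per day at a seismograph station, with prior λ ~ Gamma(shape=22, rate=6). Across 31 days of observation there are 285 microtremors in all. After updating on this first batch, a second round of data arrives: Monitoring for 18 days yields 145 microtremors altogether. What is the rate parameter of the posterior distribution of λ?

55

Total count 285 over total exposure 31 days.
After the first batch: Gamma(22 + 285, 6 + 31) = Gamma(307, 37).
Total count 145 over total exposure 18 days.
After the second batch: Gamma(307 + 145, 37 + 18) = Gamma(452, 55).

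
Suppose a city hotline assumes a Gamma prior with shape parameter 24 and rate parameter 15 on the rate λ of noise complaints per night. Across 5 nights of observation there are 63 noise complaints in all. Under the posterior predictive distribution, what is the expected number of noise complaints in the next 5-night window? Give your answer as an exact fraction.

Total count 63 over total exposure 5 nights.
Conjugate update: add total count to the shape and total exposure to the rate, giving Gamma(87, 20).
Predictive mean over a 5-night window = T·E[λ|data] = 5·87/20 = 87/4.

87/4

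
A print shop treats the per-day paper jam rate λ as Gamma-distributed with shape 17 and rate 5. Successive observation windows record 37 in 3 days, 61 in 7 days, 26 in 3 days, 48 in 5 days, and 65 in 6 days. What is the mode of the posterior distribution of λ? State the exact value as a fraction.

Total count: 37 + 61 + 26 + 48 + 65 = 237.
Total exposure: 3 + 7 + 3 + 5 + 6 = 24 days.
Gamma(α, β) with Poisson data over total exposure Σt gives posterior Gamma(α+Σx, β+Σt) = Gamma(254, 29).
Posterior mode = (α'−1)/β' = 253/29.

253/29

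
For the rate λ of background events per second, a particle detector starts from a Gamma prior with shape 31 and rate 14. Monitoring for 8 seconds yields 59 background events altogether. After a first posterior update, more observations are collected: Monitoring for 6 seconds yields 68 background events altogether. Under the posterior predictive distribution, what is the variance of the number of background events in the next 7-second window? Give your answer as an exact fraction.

395/8

Total count 59 over total exposure 8 seconds.
After the first batch: Gamma(31 + 59, 14 + 8) = Gamma(90, 22).
Total count 68 over total exposure 6 seconds.
After the second batch: Gamma(90 + 68, 22 + 6) = Gamma(158, 28).
The posterior predictive for a window of length T is Negative Binomial with variance T·α'·(β'+T)/β'² = 7·158·35/784 = 395/8.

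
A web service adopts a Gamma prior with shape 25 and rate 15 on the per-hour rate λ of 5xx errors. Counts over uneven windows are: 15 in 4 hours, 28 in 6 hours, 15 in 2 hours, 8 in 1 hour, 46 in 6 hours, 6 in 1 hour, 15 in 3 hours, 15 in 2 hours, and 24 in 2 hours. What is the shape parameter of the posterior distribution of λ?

Total count: 15 + 28 + 15 + 8 + 46 + 6 + 15 + 15 + 24 = 172.
Total exposure: 4 + 6 + 2 + 1 + 6 + 1 + 3 + 2 + 2 = 27 hours.
By Gamma–Poisson conjugacy, the posterior is Gamma(α + Σx, β + Σt) = Gamma(25 + 172, 15 + 27) = Gamma(197, 42).

197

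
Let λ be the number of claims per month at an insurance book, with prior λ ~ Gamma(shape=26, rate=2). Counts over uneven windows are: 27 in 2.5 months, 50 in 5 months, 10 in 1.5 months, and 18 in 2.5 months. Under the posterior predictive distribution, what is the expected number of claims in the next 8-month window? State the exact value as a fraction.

Total count: 27 + 50 + 10 + 18 = 105.
Total exposure: 2.5 + 5 + 1.5 + 2.5 = 11.5 months.
By Gamma–Poisson conjugacy, the posterior is Gamma(α + Σx, β + Σt) = Gamma(26 + 105, 2 + 11.5) = Gamma(131, 27/2).
Predictive mean over an 8-month window = T·E[λ|data] = 8·131/(27/2) = 2096/27.

2096/27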